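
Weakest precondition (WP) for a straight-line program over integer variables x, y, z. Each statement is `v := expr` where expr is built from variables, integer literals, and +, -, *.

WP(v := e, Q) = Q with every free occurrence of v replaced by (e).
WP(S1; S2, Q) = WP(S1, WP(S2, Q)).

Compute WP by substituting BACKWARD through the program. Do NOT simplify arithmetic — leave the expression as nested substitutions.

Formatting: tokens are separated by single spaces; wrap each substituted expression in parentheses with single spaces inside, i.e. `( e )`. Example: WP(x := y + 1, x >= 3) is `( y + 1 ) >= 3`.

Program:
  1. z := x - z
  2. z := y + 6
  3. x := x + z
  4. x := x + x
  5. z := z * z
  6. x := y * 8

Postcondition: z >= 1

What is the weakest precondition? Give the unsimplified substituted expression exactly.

post: z >= 1
stmt 6: x := y * 8  -- replace 0 occurrence(s) of x with (y * 8)
  => z >= 1
stmt 5: z := z * z  -- replace 1 occurrence(s) of z with (z * z)
  => ( z * z ) >= 1
stmt 4: x := x + x  -- replace 0 occurrence(s) of x with (x + x)
  => ( z * z ) >= 1
stmt 3: x := x + z  -- replace 0 occurrence(s) of x with (x + z)
  => ( z * z ) >= 1
stmt 2: z := y + 6  -- replace 2 occurrence(s) of z with (y + 6)
  => ( ( y + 6 ) * ( y + 6 ) ) >= 1
stmt 1: z := x - z  -- replace 0 occurrence(s) of z with (x - z)
  => ( ( y + 6 ) * ( y + 6 ) ) >= 1

Answer: ( ( y + 6 ) * ( y + 6 ) ) >= 1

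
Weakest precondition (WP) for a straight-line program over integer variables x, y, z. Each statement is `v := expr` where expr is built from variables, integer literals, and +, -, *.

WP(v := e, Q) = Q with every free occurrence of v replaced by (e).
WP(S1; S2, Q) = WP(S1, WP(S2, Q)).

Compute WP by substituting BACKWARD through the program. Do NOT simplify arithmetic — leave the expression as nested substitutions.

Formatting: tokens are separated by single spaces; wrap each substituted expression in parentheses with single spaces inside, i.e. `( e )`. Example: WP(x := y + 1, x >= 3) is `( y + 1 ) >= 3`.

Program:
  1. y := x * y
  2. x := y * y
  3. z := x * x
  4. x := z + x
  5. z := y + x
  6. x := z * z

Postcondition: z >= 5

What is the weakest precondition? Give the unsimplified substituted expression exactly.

Answer: ( ( x * y ) + ( ( ( ( x * y ) * ( x * y ) ) * ( ( x * y ) * ( x * y ) ) ) + ( ( x * y ) * ( x * y ) ) ) ) >= 5

Derivation:
post: z >= 5
stmt 6: x := z * z  -- replace 0 occurrence(s) of x with (z * z)
  => z >= 5
stmt 5: z := y + x  -- replace 1 occurrence(s) of z with (y + x)
  => ( y + x ) >= 5
stmt 4: x := z + x  -- replace 1 occurrence(s) of x with (z + x)
  => ( y + ( z + x ) ) >= 5
stmt 3: z := x * x  -- replace 1 occurrence(s) of z with (x * x)
  => ( y + ( ( x * x ) + x ) ) >= 5
stmt 2: x := y * y  -- replace 3 occurrence(s) of x with (y * y)
  => ( y + ( ( ( y * y ) * ( y * y ) ) + ( y * y ) ) ) >= 5
stmt 1: y := x * y  -- replace 7 occurrence(s) of y with (x * y)
  => ( ( x * y ) + ( ( ( ( x * y ) * ( x * y ) ) * ( ( x * y ) * ( x * y ) ) ) + ( ( x * y ) * ( x * y ) ) ) ) >= 5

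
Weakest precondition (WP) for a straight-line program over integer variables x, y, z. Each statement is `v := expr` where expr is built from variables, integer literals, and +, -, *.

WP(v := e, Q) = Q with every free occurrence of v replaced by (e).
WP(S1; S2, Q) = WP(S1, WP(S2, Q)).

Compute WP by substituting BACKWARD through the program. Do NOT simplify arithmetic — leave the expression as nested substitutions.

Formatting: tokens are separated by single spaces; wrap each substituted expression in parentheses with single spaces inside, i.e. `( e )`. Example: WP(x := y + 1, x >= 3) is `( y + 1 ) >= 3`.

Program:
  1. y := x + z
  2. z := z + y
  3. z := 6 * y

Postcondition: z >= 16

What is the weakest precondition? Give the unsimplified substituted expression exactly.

post: z >= 16
stmt 3: z := 6 * y  -- replace 1 occurrence(s) of z with (6 * y)
  => ( 6 * y ) >= 16
stmt 2: z := z + y  -- replace 0 occurrence(s) of z with (z + y)
  => ( 6 * y ) >= 16
stmt 1: y := x + z  -- replace 1 occurrence(s) of y with (x + z)
  => ( 6 * ( x + z ) ) >= 16

Answer: ( 6 * ( x + z ) ) >= 16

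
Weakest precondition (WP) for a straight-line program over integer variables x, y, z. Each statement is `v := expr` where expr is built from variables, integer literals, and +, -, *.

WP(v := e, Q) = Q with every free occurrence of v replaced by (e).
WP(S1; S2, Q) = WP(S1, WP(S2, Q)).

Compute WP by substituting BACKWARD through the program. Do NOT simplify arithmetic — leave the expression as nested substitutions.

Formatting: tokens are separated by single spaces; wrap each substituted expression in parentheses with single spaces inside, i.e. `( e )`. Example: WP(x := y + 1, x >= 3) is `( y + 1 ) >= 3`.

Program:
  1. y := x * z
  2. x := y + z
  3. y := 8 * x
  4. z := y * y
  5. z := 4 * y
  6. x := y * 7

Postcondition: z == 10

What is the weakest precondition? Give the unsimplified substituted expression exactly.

post: z == 10
stmt 6: x := y * 7  -- replace 0 occurrence(s) of x with (y * 7)
  => z == 10
stmt 5: z := 4 * y  -- replace 1 occurrence(s) of z with (4 * y)
  => ( 4 * y ) == 10
stmt 4: z := y * y  -- replace 0 occurrence(s) of z with (y * y)
  => ( 4 * y ) == 10
stmt 3: y := 8 * x  -- replace 1 occurrence(s) of y with (8 * x)
  => ( 4 * ( 8 * x ) ) == 10
stmt 2: x := y + z  -- replace 1 occurrence(s) of x with (y + z)
  => ( 4 * ( 8 * ( y + z ) ) ) == 10
stmt 1: y := x * z  -- replace 1 occurrence(s) of y with (x * z)
  => ( 4 * ( 8 * ( ( x * z ) + z ) ) ) == 10

Answer: ( 4 * ( 8 * ( ( x * z ) + z ) ) ) == 10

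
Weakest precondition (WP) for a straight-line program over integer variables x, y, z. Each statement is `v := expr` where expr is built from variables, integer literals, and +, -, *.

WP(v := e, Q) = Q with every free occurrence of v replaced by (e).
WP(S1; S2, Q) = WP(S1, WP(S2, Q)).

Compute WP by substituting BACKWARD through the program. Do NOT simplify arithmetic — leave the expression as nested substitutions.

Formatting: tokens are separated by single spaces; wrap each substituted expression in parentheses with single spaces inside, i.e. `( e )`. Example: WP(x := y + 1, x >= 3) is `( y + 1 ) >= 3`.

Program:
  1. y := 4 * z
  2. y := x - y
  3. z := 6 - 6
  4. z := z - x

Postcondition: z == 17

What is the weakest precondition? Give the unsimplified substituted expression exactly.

post: z == 17
stmt 4: z := z - x  -- replace 1 occurrence(s) of z with (z - x)
  => ( z - x ) == 17
stmt 3: z := 6 - 6  -- replace 1 occurrence(s) of z with (6 - 6)
  => ( ( 6 - 6 ) - x ) == 17
stmt 2: y := x - y  -- replace 0 occurrence(s) of y with (x - y)
  => ( ( 6 - 6 ) - x ) == 17
stmt 1: y := 4 * z  -- replace 0 occurrence(s) of y with (4 * z)
  => ( ( 6 - 6 ) - x ) == 17

Answer: ( ( 6 - 6 ) - x ) == 17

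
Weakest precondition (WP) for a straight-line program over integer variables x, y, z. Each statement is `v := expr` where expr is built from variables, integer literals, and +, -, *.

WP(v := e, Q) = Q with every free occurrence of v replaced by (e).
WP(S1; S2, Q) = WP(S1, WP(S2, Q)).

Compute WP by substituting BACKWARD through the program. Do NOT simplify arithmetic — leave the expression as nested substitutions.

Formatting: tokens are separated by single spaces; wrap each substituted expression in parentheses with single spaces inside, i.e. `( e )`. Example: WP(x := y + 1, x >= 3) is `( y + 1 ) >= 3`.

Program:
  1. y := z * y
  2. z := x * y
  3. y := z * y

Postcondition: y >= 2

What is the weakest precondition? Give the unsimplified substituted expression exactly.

post: y >= 2
stmt 3: y := z * y  -- replace 1 occurrence(s) of y with (z * y)
  => ( z * y ) >= 2
stmt 2: z := x * y  -- replace 1 occurrence(s) of z with (x * y)
  => ( ( x * y ) * y ) >= 2
stmt 1: y := z * y  -- replace 2 occurrence(s) of y with (z * y)
  => ( ( x * ( z * y ) ) * ( z * y ) ) >= 2

Answer: ( ( x * ( z * y ) ) * ( z * y ) ) >= 2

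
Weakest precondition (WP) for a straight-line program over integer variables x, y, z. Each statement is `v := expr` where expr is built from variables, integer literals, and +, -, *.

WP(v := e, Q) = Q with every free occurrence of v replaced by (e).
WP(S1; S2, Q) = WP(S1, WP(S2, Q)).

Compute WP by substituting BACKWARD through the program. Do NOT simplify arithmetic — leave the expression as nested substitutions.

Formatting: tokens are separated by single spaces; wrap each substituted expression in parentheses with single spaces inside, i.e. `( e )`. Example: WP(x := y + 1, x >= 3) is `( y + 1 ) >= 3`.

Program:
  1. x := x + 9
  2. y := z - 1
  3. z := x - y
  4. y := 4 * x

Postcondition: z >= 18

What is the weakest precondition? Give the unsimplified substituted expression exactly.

post: z >= 18
stmt 4: y := 4 * x  -- replace 0 occurrence(s) of y with (4 * x)
  => z >= 18
stmt 3: z := x - y  -- replace 1 occurrence(s) of z with (x - y)
  => ( x - y ) >= 18
stmt 2: y := z - 1  -- replace 1 occurrence(s) of y with (z - 1)
  => ( x - ( z - 1 ) ) >= 18
stmt 1: x := x + 9  -- replace 1 occurrence(s) of x with (x + 9)
  => ( ( x + 9 ) - ( z - 1 ) ) >= 18

Answer: ( ( x + 9 ) - ( z - 1 ) ) >= 18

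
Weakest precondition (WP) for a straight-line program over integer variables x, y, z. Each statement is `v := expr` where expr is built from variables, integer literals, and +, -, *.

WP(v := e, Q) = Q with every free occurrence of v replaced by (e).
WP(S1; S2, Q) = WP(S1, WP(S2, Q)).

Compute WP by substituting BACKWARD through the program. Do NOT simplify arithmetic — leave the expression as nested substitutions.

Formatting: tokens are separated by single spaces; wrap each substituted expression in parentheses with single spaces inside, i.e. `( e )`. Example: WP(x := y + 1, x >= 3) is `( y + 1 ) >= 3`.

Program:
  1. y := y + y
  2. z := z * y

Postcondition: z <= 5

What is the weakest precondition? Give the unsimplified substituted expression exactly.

Answer: ( z * ( y + y ) ) <= 5

Derivation:
post: z <= 5
stmt 2: z := z * y  -- replace 1 occurrence(s) of z with (z * y)
  => ( z * y ) <= 5
stmt 1: y := y + y  -- replace 1 occurrence(s) of y with (y + y)
  => ( z * ( y + y ) ) <= 5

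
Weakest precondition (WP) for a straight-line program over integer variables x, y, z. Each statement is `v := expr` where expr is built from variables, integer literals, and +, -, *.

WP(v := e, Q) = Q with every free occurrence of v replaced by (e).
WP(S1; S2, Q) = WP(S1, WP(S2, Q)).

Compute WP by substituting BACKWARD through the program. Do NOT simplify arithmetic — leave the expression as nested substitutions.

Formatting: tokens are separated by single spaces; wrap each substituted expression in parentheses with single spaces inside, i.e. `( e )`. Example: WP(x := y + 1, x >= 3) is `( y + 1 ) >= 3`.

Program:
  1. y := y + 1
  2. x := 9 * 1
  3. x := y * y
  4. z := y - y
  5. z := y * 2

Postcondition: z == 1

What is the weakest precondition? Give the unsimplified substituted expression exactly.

post: z == 1
stmt 5: z := y * 2  -- replace 1 occurrence(s) of z with (y * 2)
  => ( y * 2 ) == 1
stmt 4: z := y - y  -- replace 0 occurrence(s) of z with (y - y)
  => ( y * 2 ) == 1
stmt 3: x := y * y  -- replace 0 occurrence(s) of x with (y * y)
  => ( y * 2 ) == 1
stmt 2: x := 9 * 1  -- replace 0 occurrence(s) of x with (9 * 1)
  => ( y * 2 ) == 1
stmt 1: y := y + 1  -- replace 1 occurrence(s) of y with (y + 1)
  => ( ( y + 1 ) * 2 ) == 1

Answer: ( ( y + 1 ) * 2 ) == 1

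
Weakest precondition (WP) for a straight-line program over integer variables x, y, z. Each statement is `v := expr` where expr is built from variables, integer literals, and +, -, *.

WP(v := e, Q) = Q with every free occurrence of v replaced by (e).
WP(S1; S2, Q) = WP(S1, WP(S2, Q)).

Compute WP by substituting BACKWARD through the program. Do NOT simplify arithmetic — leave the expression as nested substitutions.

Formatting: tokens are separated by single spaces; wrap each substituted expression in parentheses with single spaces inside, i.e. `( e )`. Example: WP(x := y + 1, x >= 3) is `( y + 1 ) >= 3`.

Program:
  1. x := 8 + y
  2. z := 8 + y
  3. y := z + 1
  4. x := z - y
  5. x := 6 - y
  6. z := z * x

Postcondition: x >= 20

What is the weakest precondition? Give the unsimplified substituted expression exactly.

Answer: ( 6 - ( ( 8 + y ) + 1 ) ) >= 20

Derivation:
post: x >= 20
stmt 6: z := z * x  -- replace 0 occurrence(s) of z with (z * x)
  => x >= 20
stmt 5: x := 6 - y  -- replace 1 occurrence(s) of x with (6 - y)
  => ( 6 - y ) >= 20
stmt 4: x := z - y  -- replace 0 occurrence(s) of x with (z - y)
  => ( 6 - y ) >= 20
stmt 3: y := z + 1  -- replace 1 occurrence(s) of y with (z + 1)
  => ( 6 - ( z + 1 ) ) >= 20
stmt 2: z := 8 + y  -- replace 1 occurrence(s) of z with (8 + y)
  => ( 6 - ( ( 8 + y ) + 1 ) ) >= 20
stmt 1: x := 8 + y  -- replace 0 occurrence(s) of x with (8 + y)
  => ( 6 - ( ( 8 + y ) + 1 ) ) >= 20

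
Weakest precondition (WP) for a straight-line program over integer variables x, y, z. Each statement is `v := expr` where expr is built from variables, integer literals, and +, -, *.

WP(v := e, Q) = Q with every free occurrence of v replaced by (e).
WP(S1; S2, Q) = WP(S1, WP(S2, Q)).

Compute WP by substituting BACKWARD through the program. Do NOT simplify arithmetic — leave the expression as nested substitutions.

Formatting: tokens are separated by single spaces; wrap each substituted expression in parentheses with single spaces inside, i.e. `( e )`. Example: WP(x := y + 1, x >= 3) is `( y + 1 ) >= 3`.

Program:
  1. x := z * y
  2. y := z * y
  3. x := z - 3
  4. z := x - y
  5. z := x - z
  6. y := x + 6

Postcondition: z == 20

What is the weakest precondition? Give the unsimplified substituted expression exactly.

Answer: ( ( z - 3 ) - ( ( z - 3 ) - ( z * y ) ) ) == 20

Derivation:
post: z == 20
stmt 6: y := x + 6  -- replace 0 occurrence(s) of y with (x + 6)
  => z == 20
stmt 5: z := x - z  -- replace 1 occurrence(s) of z with (x - z)
  => ( x - z ) == 20
stmt 4: z := x - y  -- replace 1 occurrence(s) of z with (x - y)
  => ( x - ( x - y ) ) == 20
stmt 3: x := z - 3  -- replace 2 occurrence(s) of x with (z - 3)
  => ( ( z - 3 ) - ( ( z - 3 ) - y ) ) == 20
stmt 2: y := z * y  -- replace 1 occurrence(s) of y with (z * y)
  => ( ( z - 3 ) - ( ( z - 3 ) - ( z * y ) ) ) == 20
stmt 1: x := z * y  -- replace 0 occurrence(s) of x with (z * y)
  => ( ( z - 3 ) - ( ( z - 3 ) - ( z * y ) ) ) == 20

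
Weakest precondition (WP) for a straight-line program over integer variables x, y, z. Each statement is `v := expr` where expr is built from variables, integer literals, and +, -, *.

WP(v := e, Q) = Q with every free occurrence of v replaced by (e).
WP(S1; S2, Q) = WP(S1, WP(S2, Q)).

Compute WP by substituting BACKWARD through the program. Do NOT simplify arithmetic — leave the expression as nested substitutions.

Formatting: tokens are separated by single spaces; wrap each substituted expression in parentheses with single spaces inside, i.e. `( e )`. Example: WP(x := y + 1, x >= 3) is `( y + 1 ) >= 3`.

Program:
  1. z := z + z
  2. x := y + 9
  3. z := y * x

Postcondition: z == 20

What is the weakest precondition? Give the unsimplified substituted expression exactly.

post: z == 20
stmt 3: z := y * x  -- replace 1 occurrence(s) of z with (y * x)
  => ( y * x ) == 20
stmt 2: x := y + 9  -- replace 1 occurrence(s) of x with (y + 9)
  => ( y * ( y + 9 ) ) == 20
stmt 1: z := z + z  -- replace 0 occurrence(s) of z with (z + z)
  => ( y * ( y + 9 ) ) == 20

Answer: ( y * ( y + 9 ) ) == 20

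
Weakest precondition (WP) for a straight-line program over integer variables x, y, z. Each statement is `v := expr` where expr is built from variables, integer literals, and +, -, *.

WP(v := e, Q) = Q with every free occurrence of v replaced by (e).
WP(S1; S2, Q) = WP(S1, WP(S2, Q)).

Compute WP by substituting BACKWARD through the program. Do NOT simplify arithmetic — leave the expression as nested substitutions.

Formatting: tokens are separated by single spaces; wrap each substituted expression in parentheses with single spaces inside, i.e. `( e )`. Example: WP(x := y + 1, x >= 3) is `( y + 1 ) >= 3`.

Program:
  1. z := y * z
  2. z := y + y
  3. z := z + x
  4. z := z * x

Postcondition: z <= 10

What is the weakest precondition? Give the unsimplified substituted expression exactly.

post: z <= 10
stmt 4: z := z * x  -- replace 1 occurrence(s) of z with (z * x)
  => ( z * x ) <= 10
stmt 3: z := z + x  -- replace 1 occurrence(s) of z with (z + x)
  => ( ( z + x ) * x ) <= 10
stmt 2: z := y + y  -- replace 1 occurrence(s) of z with (y + y)
  => ( ( ( y + y ) + x ) * x ) <= 10
stmt 1: z := y * z  -- replace 0 occurrence(s) of z with (y * z)
  => ( ( ( y + y ) + x ) * x ) <= 10

Answer: ( ( ( y + y ) + x ) * x ) <= 10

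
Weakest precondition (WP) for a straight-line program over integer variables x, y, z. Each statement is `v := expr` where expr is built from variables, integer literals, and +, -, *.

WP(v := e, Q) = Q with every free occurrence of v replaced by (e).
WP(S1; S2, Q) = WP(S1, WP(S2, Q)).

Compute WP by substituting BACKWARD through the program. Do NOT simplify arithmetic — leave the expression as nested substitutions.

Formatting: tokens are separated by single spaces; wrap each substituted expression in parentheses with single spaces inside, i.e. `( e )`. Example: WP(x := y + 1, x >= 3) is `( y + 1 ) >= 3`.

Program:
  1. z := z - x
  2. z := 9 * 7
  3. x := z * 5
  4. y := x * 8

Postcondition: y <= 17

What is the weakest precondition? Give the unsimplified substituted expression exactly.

post: y <= 17
stmt 4: y := x * 8  -- replace 1 occurrence(s) of y with (x * 8)
  => ( x * 8 ) <= 17
stmt 3: x := z * 5  -- replace 1 occurrence(s) of x with (z * 5)
  => ( ( z * 5 ) * 8 ) <= 17
stmt 2: z := 9 * 7  -- replace 1 occurrence(s) of z with (9 * 7)
  => ( ( ( 9 * 7 ) * 5 ) * 8 ) <= 17
stmt 1: z := z - x  -- replace 0 occurrence(s) of z with (z - x)
  => ( ( ( 9 * 7 ) * 5 ) * 8 ) <= 17

Answer: ( ( ( 9 * 7 ) * 5 ) * 8 ) <= 17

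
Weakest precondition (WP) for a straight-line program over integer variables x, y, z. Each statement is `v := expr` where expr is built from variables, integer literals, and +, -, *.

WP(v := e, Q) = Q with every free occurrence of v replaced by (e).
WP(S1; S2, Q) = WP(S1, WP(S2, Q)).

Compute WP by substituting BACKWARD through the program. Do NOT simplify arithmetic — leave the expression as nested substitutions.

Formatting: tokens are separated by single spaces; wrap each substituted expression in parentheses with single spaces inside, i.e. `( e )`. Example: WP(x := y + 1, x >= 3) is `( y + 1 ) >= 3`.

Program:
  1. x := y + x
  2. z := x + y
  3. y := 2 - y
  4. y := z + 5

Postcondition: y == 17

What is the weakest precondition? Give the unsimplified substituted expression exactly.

post: y == 17
stmt 4: y := z + 5  -- replace 1 occurrence(s) of y with (z + 5)
  => ( z + 5 ) == 17
stmt 3: y := 2 - y  -- replace 0 occurrence(s) of y with (2 - y)
  => ( z + 5 ) == 17
stmt 2: z := x + y  -- replace 1 occurrence(s) of z with (x + y)
  => ( ( x + y ) + 5 ) == 17
stmt 1: x := y + x  -- replace 1 occurrence(s) of x with (y + x)
  => ( ( ( y + x ) + y ) + 5 ) == 17

Answer: ( ( ( y + x ) + y ) + 5 ) == 17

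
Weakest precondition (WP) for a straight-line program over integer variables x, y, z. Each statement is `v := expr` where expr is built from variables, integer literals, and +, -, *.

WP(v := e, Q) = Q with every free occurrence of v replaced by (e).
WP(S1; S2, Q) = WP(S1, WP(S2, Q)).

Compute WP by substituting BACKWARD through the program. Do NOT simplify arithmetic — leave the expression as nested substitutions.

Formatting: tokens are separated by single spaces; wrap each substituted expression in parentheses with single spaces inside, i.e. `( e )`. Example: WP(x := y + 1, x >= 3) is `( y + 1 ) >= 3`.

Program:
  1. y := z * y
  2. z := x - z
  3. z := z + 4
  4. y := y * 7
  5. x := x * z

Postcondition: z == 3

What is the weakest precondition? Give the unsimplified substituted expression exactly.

post: z == 3
stmt 5: x := x * z  -- replace 0 occurrence(s) of x with (x * z)
  => z == 3
stmt 4: y := y * 7  -- replace 0 occurrence(s) of y with (y * 7)
  => z == 3
stmt 3: z := z + 4  -- replace 1 occurrence(s) of z with (z + 4)
  => ( z + 4 ) == 3
stmt 2: z := x - z  -- replace 1 occurrence(s) of z with (x - z)
  => ( ( x - z ) + 4 ) == 3
stmt 1: y := z * y  -- replace 0 occurrence(s) of y with (z * y)
  => ( ( x - z ) + 4 ) == 3

Answer: ( ( x - z ) + 4 ) == 3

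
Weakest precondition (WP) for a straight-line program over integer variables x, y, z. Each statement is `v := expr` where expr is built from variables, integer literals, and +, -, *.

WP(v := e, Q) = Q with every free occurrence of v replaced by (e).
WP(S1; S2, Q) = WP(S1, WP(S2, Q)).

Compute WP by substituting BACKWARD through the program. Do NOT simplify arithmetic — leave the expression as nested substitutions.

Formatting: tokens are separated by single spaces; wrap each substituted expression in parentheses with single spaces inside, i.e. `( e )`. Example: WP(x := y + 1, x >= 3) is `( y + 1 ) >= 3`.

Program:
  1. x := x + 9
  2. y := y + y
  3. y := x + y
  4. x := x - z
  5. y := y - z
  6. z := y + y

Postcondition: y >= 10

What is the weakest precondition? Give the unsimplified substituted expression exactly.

post: y >= 10
stmt 6: z := y + y  -- replace 0 occurrence(s) of z with (y + y)
  => y >= 10
stmt 5: y := y - z  -- replace 1 occurrence(s) of y with (y - z)
  => ( y - z ) >= 10
stmt 4: x := x - z  -- replace 0 occurrence(s) of x with (x - z)
  => ( y - z ) >= 10
stmt 3: y := x + y  -- replace 1 occurrence(s) of y with (x + y)
  => ( ( x + y ) - z ) >= 10
stmt 2: y := y + y  -- replace 1 occurrence(s) of y with (y + y)
  => ( ( x + ( y + y ) ) - z ) >= 10
stmt 1: x := x + 9  -- replace 1 occurrence(s) of x with (x + 9)
  => ( ( ( x + 9 ) + ( y + y ) ) - z ) >= 10

Answer: ( ( ( x + 9 ) + ( y + y ) ) - z ) >= 10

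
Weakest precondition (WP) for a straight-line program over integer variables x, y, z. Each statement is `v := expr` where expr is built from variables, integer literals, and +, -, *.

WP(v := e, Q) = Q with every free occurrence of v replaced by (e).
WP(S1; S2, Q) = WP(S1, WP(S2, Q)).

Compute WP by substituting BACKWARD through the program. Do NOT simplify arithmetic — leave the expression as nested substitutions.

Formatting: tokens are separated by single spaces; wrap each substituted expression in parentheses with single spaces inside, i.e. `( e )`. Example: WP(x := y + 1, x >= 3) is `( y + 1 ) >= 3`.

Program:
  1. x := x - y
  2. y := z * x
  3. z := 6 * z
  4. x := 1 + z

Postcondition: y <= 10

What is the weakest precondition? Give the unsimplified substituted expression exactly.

Answer: ( z * ( x - y ) ) <= 10

Derivation:
post: y <= 10
stmt 4: x := 1 + z  -- replace 0 occurrence(s) of x with (1 + z)
  => y <= 10
stmt 3: z := 6 * z  -- replace 0 occurrence(s) of z with (6 * z)
  => y <= 10
stmt 2: y := z * x  -- replace 1 occurrence(s) of y with (z * x)
  => ( z * x ) <= 10
stmt 1: x := x - y  -- replace 1 occurrence(s) of x with (x - y)
  => ( z * ( x - y ) ) <= 10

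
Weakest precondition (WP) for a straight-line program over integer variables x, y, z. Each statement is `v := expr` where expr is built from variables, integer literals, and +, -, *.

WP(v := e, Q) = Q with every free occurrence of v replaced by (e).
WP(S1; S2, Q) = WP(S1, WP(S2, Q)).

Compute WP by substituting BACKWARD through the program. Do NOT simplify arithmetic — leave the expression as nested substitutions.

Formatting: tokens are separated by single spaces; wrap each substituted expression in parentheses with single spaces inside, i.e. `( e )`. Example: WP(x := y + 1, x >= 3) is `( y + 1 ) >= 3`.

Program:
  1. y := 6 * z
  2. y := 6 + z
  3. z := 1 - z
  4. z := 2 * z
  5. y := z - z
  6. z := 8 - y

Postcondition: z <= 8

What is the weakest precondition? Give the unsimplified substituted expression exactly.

post: z <= 8
stmt 6: z := 8 - y  -- replace 1 occurrence(s) of z with (8 - y)
  => ( 8 - y ) <= 8
stmt 5: y := z - z  -- replace 1 occurrence(s) of y with (z - z)
  => ( 8 - ( z - z ) ) <= 8
stmt 4: z := 2 * z  -- replace 2 occurrence(s) of z with (2 * z)
  => ( 8 - ( ( 2 * z ) - ( 2 * z ) ) ) <= 8
stmt 3: z := 1 - z  -- replace 2 occurrence(s) of z with (1 - z)
  => ( 8 - ( ( 2 * ( 1 - z ) ) - ( 2 * ( 1 - z ) ) ) ) <= 8
stmt 2: y := 6 + z  -- replace 0 occurrence(s) of y with (6 + z)
  => ( 8 - ( ( 2 * ( 1 - z ) ) - ( 2 * ( 1 - z ) ) ) ) <= 8
stmt 1: y := 6 * z  -- replace 0 occurrence(s) of y with (6 * z)
  => ( 8 - ( ( 2 * ( 1 - z ) ) - ( 2 * ( 1 - z ) ) ) ) <= 8

Answer: ( 8 - ( ( 2 * ( 1 - z ) ) - ( 2 * ( 1 - z ) ) ) ) <= 8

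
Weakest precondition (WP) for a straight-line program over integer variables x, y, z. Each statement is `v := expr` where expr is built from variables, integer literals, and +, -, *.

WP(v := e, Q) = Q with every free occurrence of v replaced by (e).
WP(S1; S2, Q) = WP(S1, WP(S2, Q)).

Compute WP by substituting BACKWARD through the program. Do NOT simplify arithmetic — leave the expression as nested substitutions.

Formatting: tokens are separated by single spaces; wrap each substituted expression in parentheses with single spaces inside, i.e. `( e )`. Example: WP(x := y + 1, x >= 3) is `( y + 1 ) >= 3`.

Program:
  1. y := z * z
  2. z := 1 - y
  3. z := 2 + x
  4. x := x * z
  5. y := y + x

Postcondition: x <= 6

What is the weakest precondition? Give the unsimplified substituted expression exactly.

post: x <= 6
stmt 5: y := y + x  -- replace 0 occurrence(s) of y with (y + x)
  => x <= 6
stmt 4: x := x * z  -- replace 1 occurrence(s) of x with (x * z)
  => ( x * z ) <= 6
stmt 3: z := 2 + x  -- replace 1 occurrence(s) of z with (2 + x)
  => ( x * ( 2 + x ) ) <= 6
stmt 2: z := 1 - y  -- replace 0 occurrence(s) of z with (1 - y)
  => ( x * ( 2 + x ) ) <= 6
stmt 1: y := z * z  -- replace 0 occurrence(s) of y with (z * z)
  => ( x * ( 2 + x ) ) <= 6

Answer: ( x * ( 2 + x ) ) <= 6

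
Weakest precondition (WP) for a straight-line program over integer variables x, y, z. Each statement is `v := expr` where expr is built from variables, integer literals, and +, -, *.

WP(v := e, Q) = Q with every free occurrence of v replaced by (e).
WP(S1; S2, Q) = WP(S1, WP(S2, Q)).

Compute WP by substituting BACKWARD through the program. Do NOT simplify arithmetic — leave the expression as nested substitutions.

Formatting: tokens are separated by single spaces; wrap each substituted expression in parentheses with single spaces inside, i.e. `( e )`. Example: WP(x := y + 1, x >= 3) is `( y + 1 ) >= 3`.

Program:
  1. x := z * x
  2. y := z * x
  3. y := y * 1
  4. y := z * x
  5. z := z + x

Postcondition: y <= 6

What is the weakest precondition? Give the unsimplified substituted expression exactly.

Answer: ( z * ( z * x ) ) <= 6

Derivation:
post: y <= 6
stmt 5: z := z + x  -- replace 0 occurrence(s) of z with (z + x)
  => y <= 6
stmt 4: y := z * x  -- replace 1 occurrence(s) of y with (z * x)
  => ( z * x ) <= 6
stmt 3: y := y * 1  -- replace 0 occurrence(s) of y with (y * 1)
  => ( z * x ) <= 6
stmt 2: y := z * x  -- replace 0 occurrence(s) of y with (z * x)
  => ( z * x ) <= 6
stmt 1: x := z * x  -- replace 1 occurrence(s) of x with (z * x)
  => ( z * ( z * x ) ) <= 6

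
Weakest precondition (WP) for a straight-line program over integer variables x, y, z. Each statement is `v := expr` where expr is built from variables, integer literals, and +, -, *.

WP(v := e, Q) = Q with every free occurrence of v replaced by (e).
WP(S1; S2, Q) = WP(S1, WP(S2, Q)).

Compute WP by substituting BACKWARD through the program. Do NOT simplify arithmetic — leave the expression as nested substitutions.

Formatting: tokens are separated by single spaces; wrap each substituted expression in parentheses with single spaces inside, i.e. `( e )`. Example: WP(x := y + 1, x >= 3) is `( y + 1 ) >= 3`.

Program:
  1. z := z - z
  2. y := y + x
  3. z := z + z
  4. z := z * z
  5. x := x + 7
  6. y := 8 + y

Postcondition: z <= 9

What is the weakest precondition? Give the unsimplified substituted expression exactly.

Answer: ( ( ( z - z ) + ( z - z ) ) * ( ( z - z ) + ( z - z ) ) ) <= 9

Derivation:
post: z <= 9
stmt 6: y := 8 + y  -- replace 0 occurrence(s) of y with (8 + y)
  => z <= 9
stmt 5: x := x + 7  -- replace 0 occurrence(s) of x with (x + 7)
  => z <= 9
stmt 4: z := z * z  -- replace 1 occurrence(s) of z with (z * z)
  => ( z * z ) <= 9
stmt 3: z := z + z  -- replace 2 occurrence(s) of z with (z + z)
  => ( ( z + z ) * ( z + z ) ) <= 9
stmt 2: y := y + x  -- replace 0 occurrence(s) of y with (y + x)
  => ( ( z + z ) * ( z + z ) ) <= 9
stmt 1: z := z - z  -- replace 4 occurrence(s) of z with (z - z)
  => ( ( ( z - z ) + ( z - z ) ) * ( ( z - z ) + ( z - z ) ) ) <= 9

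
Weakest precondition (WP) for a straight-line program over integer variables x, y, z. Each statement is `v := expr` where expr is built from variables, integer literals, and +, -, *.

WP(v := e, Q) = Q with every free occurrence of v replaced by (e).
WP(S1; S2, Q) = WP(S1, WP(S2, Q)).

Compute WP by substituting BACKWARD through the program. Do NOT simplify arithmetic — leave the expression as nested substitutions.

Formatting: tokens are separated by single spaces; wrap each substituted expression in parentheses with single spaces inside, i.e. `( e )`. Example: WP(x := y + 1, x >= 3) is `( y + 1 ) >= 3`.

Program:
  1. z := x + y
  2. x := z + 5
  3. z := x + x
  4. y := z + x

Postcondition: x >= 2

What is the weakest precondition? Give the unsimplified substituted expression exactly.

Answer: ( ( x + y ) + 5 ) >= 2

Derivation:
post: x >= 2
stmt 4: y := z + x  -- replace 0 occurrence(s) of y with (z + x)
  => x >= 2
stmt 3: z := x + x  -- replace 0 occurrence(s) of z with (x + x)
  => x >= 2
stmt 2: x := z + 5  -- replace 1 occurrence(s) of x with (z + 5)
  => ( z + 5 ) >= 2
stmt 1: z := x + y  -- replace 1 occurrence(s) of z with (x + y)
  => ( ( x + y ) + 5 ) >= 2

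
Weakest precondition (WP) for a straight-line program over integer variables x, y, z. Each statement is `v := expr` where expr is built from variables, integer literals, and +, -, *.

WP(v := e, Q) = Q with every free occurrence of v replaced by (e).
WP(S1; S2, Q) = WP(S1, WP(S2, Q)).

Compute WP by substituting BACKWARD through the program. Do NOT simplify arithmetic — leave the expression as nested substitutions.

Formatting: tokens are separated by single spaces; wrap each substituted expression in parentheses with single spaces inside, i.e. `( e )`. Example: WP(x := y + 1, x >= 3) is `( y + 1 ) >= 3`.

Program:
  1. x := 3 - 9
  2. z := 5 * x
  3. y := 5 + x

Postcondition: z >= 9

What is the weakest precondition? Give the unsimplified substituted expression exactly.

post: z >= 9
stmt 3: y := 5 + x  -- replace 0 occurrence(s) of y with (5 + x)
  => z >= 9
stmt 2: z := 5 * x  -- replace 1 occurrence(s) of z with (5 * x)
  => ( 5 * x ) >= 9
stmt 1: x := 3 - 9  -- replace 1 occurrence(s) of x with (3 - 9)
  => ( 5 * ( 3 - 9 ) ) >= 9

Answer: ( 5 * ( 3 - 9 ) ) >= 9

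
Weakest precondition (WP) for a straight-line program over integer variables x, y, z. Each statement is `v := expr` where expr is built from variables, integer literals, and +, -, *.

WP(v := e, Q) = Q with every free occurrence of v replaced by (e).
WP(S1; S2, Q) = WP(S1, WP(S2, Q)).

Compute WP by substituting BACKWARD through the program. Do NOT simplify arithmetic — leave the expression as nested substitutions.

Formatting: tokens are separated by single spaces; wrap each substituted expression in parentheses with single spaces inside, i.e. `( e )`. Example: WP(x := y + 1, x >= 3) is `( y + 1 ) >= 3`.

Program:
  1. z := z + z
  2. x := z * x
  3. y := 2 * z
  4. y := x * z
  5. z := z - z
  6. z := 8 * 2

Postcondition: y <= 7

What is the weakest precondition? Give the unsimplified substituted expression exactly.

post: y <= 7
stmt 6: z := 8 * 2  -- replace 0 occurrence(s) of z with (8 * 2)
  => y <= 7
stmt 5: z := z - z  -- replace 0 occurrence(s) of z with (z - z)
  => y <= 7
stmt 4: y := x * z  -- replace 1 occurrence(s) of y with (x * z)
  => ( x * z ) <= 7
stmt 3: y := 2 * z  -- replace 0 occurrence(s) of y with (2 * z)
  => ( x * z ) <= 7
stmt 2: x := z * x  -- replace 1 occurrence(s) of x with (z * x)
  => ( ( z * x ) * z ) <= 7
stmt 1: z := z + z  -- replace 2 occurrence(s) of z with (z + z)
  => ( ( ( z + z ) * x ) * ( z + z ) ) <= 7

Answer: ( ( ( z + z ) * x ) * ( z + z ) ) <= 7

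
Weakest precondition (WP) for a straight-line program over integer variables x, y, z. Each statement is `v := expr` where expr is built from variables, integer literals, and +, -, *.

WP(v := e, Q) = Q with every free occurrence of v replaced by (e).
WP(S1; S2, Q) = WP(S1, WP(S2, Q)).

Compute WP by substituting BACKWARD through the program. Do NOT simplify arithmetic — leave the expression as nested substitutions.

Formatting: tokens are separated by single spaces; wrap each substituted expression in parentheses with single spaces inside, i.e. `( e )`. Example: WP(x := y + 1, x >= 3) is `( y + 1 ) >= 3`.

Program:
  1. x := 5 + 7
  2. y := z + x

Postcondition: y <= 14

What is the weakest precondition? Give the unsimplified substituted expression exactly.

post: y <= 14
stmt 2: y := z + x  -- replace 1 occurrence(s) of y with (z + x)
  => ( z + x ) <= 14
stmt 1: x := 5 + 7  -- replace 1 occurrence(s) of x with (5 + 7)
  => ( z + ( 5 + 7 ) ) <= 14

Answer: ( z + ( 5 + 7 ) ) <= 14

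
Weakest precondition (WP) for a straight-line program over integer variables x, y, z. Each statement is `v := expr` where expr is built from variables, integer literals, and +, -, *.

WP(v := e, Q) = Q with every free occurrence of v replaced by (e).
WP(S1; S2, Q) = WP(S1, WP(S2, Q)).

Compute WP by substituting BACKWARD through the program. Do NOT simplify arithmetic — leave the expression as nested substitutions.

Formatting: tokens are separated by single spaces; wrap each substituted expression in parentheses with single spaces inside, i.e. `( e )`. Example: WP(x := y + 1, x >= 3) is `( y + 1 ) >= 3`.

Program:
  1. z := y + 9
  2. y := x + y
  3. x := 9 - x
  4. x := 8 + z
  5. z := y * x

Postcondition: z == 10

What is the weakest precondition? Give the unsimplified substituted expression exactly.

post: z == 10
stmt 5: z := y * x  -- replace 1 occurrence(s) of z with (y * x)
  => ( y * x ) == 10
stmt 4: x := 8 + z  -- replace 1 occurrence(s) of x with (8 + z)
  => ( y * ( 8 + z ) ) == 10
stmt 3: x := 9 - x  -- replace 0 occurrence(s) of x with (9 - x)
  => ( y * ( 8 + z ) ) == 10
stmt 2: y := x + y  -- replace 1 occurrence(s) of y with (x + y)
  => ( ( x + y ) * ( 8 + z ) ) == 10
stmt 1: z := y + 9  -- replace 1 occurrence(s) of z with (y + 9)
  => ( ( x + y ) * ( 8 + ( y + 9 ) ) ) == 10

Answer: ( ( x + y ) * ( 8 + ( y + 9 ) ) ) == 10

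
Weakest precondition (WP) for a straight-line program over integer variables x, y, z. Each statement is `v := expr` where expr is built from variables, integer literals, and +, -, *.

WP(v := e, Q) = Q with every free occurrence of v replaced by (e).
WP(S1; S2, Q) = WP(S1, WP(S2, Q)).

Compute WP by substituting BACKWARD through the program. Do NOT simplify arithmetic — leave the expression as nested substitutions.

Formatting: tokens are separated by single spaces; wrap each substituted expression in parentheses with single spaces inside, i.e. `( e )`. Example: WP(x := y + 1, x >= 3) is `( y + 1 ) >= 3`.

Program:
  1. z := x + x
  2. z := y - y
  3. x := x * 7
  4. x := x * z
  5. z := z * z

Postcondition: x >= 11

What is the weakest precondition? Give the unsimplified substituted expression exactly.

Answer: ( ( x * 7 ) * ( y - y ) ) >= 11

Derivation:
post: x >= 11
stmt 5: z := z * z  -- replace 0 occurrence(s) of z with (z * z)
  => x >= 11
stmt 4: x := x * z  -- replace 1 occurrence(s) of x with (x * z)
  => ( x * z ) >= 11
stmt 3: x := x * 7  -- replace 1 occurrence(s) of x with (x * 7)
  => ( ( x * 7 ) * z ) >= 11
stmt 2: z := y - y  -- replace 1 occurrence(s) of z with (y - y)
  => ( ( x * 7 ) * ( y - y ) ) >= 11
stmt 1: z := x + x  -- replace 0 occurrence(s) of z with (x + x)
  => ( ( x * 7 ) * ( y - y ) ) >= 11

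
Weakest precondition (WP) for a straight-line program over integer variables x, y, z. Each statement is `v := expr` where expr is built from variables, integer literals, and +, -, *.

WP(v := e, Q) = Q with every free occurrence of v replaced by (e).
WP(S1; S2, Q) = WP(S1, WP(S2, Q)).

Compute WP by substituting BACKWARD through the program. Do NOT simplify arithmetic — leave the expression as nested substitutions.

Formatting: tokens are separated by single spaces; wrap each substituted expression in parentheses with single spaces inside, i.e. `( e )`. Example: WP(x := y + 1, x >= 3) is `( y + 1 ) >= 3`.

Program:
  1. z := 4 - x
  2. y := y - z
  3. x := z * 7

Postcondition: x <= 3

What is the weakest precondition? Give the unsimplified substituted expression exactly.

post: x <= 3
stmt 3: x := z * 7  -- replace 1 occurrence(s) of x with (z * 7)
  => ( z * 7 ) <= 3
stmt 2: y := y - z  -- replace 0 occurrence(s) of y with (y - z)
  => ( z * 7 ) <= 3
stmt 1: z := 4 - x  -- replace 1 occurrence(s) of z with (4 - x)
  => ( ( 4 - x ) * 7 ) <= 3

Answer: ( ( 4 - x ) * 7 ) <= 3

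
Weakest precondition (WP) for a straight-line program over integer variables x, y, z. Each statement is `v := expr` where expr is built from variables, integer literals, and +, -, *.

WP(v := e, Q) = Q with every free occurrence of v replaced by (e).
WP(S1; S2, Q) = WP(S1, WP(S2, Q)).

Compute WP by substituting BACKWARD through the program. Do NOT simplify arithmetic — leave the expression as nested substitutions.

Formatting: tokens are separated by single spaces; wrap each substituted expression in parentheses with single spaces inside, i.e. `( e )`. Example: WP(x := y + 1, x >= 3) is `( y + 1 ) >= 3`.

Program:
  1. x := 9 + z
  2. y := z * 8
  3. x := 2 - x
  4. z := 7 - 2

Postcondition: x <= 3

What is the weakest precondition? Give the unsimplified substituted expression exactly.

Answer: ( 2 - ( 9 + z ) ) <= 3

Derivation:
post: x <= 3
stmt 4: z := 7 - 2  -- replace 0 occurrence(s) of z with (7 - 2)
  => x <= 3
stmt 3: x := 2 - x  -- replace 1 occurrence(s) of x with (2 - x)
  => ( 2 - x ) <= 3
stmt 2: y := z * 8  -- replace 0 occurrence(s) of y with (z * 8)
  => ( 2 - x ) <= 3
stmt 1: x := 9 + z  -- replace 1 occurrence(s) of x with (9 + z)
  => ( 2 - ( 9 + z ) ) <= 3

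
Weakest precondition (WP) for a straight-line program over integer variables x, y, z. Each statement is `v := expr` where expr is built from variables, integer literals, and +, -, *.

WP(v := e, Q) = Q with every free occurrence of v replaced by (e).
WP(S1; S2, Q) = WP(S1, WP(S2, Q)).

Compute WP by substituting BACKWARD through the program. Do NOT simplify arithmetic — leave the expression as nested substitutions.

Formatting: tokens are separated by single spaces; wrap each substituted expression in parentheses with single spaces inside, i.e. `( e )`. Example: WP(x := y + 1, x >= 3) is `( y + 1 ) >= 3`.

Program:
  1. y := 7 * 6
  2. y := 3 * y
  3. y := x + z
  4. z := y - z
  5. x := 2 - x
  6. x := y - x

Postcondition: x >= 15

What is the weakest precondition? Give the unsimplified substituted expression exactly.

Answer: ( ( x + z ) - ( 2 - x ) ) >= 15

Derivation:
post: x >= 15
stmt 6: x := y - x  -- replace 1 occurrence(s) of x with (y - x)
  => ( y - x ) >= 15
stmt 5: x := 2 - x  -- replace 1 occurrence(s) of x with (2 - x)
  => ( y - ( 2 - x ) ) >= 15
stmt 4: z := y - z  -- replace 0 occurrence(s) of z with (y - z)
  => ( y - ( 2 - x ) ) >= 15
stmt 3: y := x + z  -- replace 1 occurrence(s) of y with (x + z)
  => ( ( x + z ) - ( 2 - x ) ) >= 15
stmt 2: y := 3 * y  -- replace 0 occurrence(s) of y with (3 * y)
  => ( ( x + z ) - ( 2 - x ) ) >= 15
stmt 1: y := 7 * 6  -- replace 0 occurrence(s) of y with (7 * 6)
  => ( ( x + z ) - ( 2 - x ) ) >= 15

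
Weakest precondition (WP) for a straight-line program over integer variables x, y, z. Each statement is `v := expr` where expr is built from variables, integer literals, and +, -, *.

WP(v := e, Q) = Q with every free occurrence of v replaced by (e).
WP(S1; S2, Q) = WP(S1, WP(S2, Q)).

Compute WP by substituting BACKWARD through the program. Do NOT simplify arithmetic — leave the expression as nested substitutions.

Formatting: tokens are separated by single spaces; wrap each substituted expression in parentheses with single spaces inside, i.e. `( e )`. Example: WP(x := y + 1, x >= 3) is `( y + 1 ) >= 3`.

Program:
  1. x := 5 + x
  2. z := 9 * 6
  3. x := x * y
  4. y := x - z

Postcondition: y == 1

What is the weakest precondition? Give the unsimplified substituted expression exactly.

post: y == 1
stmt 4: y := x - z  -- replace 1 occurrence(s) of y with (x - z)
  => ( x - z ) == 1
stmt 3: x := x * y  -- replace 1 occurrence(s) of x with (x * y)
  => ( ( x * y ) - z ) == 1
stmt 2: z := 9 * 6  -- replace 1 occurrence(s) of z with (9 * 6)
  => ( ( x * y ) - ( 9 * 6 ) ) == 1
stmt 1: x := 5 + x  -- replace 1 occurrence(s) of x with (5 + x)
  => ( ( ( 5 + x ) * y ) - ( 9 * 6 ) ) == 1

Answer: ( ( ( 5 + x ) * y ) - ( 9 * 6 ) ) == 1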